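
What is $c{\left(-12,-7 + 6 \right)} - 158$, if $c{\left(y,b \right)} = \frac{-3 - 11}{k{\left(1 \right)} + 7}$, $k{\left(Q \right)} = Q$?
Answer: $- \frac{639}{4} \approx -159.75$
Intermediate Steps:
$c{\left(y,b \right)} = - \frac{7}{4}$ ($c{\left(y,b \right)} = \frac{-3 - 11}{1 + 7} = - \frac{14}{8} = \left(-14\right) \frac{1}{8} = - \frac{7}{4}$)
$c{\left(-12,-7 + 6 \right)} - 158 = - \frac{7}{4} - 158 = - \frac{639}{4}$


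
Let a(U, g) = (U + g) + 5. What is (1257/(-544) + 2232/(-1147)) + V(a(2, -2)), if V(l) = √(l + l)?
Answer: -85677/20128 + √10 ≈ -1.0943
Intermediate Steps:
a(U, g) = 5 + U + g
V(l) = √2*√l (V(l) = √(2*l) = √2*√l)
(1257/(-544) + 2232/(-1147)) + V(a(2, -2)) = (1257/(-544) + 2232/(-1147)) + √2*√(5 + 2 - 2) = (1257*(-1/544) + 2232*(-1/1147)) + √2*√5 = (-1257/544 - 72/37) + √10 = -85677/20128 + √10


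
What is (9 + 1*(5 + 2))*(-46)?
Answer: -736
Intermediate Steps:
(9 + 1*(5 + 2))*(-46) = (9 + 1*7)*(-46) = (9 + 7)*(-46) = 16*(-46) = -736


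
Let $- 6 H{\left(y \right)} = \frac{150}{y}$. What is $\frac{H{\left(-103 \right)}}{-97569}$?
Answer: $- \frac{25}{10049607} \approx -2.4877 \cdot 10^{-6}$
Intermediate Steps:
$H{\left(y \right)} = - \frac{25}{y}$ ($H{\left(y \right)} = - \frac{150 \frac{1}{y}}{6} = - \frac{25}{y}$)
$\frac{H{\left(-103 \right)}}{-97569} = \frac{\left(-25\right) \frac{1}{-103}}{-97569} = \left(-25\right) \left(- \frac{1}{103}\right) \left(- \frac{1}{97569}\right) = \frac{25}{103} \left(- \frac{1}{97569}\right) = - \frac{25}{10049607}$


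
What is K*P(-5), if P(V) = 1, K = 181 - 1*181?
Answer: 0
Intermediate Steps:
K = 0 (K = 181 - 181 = 0)
K*P(-5) = 0*1 = 0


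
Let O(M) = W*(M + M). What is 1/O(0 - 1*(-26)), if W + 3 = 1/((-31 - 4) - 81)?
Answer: -29/4537 ≈ -0.0063919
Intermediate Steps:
W = -349/116 (W = -3 + 1/((-31 - 4) - 81) = -3 + 1/(-35 - 81) = -3 + 1/(-116) = -3 - 1/116 = -349/116 ≈ -3.0086)
O(M) = -349*M/58 (O(M) = -349*(M + M)/116 = -349*M/58)
1/O(0 - 1*(-26)) = 1/(-349*(0 - 1*(-26))/58) = 1/(-349*(0 + 26)/58) = 1/(-349/58*26) = 1/(-4537/29) = -29/4537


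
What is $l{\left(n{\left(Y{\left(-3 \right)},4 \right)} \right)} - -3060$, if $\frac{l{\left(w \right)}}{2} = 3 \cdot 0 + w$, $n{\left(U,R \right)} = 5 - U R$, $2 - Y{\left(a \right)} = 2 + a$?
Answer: $3046$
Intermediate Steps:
$Y{\left(a \right)} = - a$ ($Y{\left(a \right)} = 2 - \left(2 + a\right) = - a$)
$n{\left(U,R \right)} = 5 - R U$
$l{\left(w \right)} = 2 w$ ($l{\left(w \right)} = 2 \left(3 \cdot 0 + w\right) = 2 \left(0 + w\right) = 2 w$)
$l{\left(n{\left(Y{\left(-3 \right)},4 \right)} \right)} - -3060 = 2 \left(5 - 4 \left(\left(-1\right) \left(-3\right)\right)\right) - -3060 = 2 \left(5 - 4 \cdot 3\right) + 3060 = 2 \left(5 - 12\right) + 3060 = 2 \left(-7\right) + 3060 = -14 + 3060 = 3046$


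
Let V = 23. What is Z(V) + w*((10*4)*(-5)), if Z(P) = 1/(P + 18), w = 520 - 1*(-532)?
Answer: -8626399/41 ≈ -2.1040e+5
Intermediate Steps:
w = 1052 (w = 520 + 532 = 1052)
Z(P) = 1/(18 + P)
Z(V) + w*((10*4)*(-5)) = 1/(18 + 23) + 1052*((10*4)*(-5)) = 1/41 + 1052*(40*(-5)) = 1/41 + 1052*(-200) = 1/41 - 210400 = -8626399/41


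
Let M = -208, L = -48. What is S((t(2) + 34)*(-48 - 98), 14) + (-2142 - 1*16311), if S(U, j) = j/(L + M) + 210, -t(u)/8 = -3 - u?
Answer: -2335111/128 ≈ -18243.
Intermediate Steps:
t(u) = 24 + 8*u (t(u) = -8*(-3 - u) = 24 + 8*u)
S(U, j) = 210 - j/256 (S(U, j) = j/(-48 - 208) + 210 = j/(-256) + 210 = -j/256 + 210 = 210 - j/256)
S((t(2) + 34)*(-48 - 98), 14) + (-2142 - 1*16311) = (210 - 1/256*14) + (-2142 - 1*16311) = (210 - 7/128) + (-2142 - 16311) = 26873/128 - 18453 = -2335111/128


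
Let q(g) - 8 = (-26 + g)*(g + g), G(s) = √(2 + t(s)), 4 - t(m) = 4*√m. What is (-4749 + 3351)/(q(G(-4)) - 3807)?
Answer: 1398/(3787 + 16*I + 52*√2*(2 - I)) ≈ 0.35528 + 0.0051963*I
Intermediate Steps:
t(m) = 4 - 4*√m
G(s) = √(6 - 4*√s) (G(s) = √(2 + (4 - 4*√s)) = √(6 - 4*√s))
q(g) = 8 + 2*g*(-26 + g) (q(g) = 8 + (-26 + g)*(g + g) = 8 + (-26 + g)*(2*g) = 8 + 2*g*(-26 + g))
(-4749 + 3351)/(q(G(-4)) - 3807) = (-4749 + 3351)/((8 - 52*√(6 - 8*I) + 2*(√(6 - 8*I))²) - 3807) = -1398/((8 - 52*√(6 - 8*I) + 2*(√(6 - 8*I))²) - 3807) = -1398/((8 - 52*√2*(2 - I) + 2*(√(6 - 8*I))²) - 3807) = -1398/((8 - 52*√2*(2 - I) + 2*(√2*(2 - I))²) - 3807) = -1398/((8 - 52*√2*(2 - I) + 2*(2*(2 - I)²)) - 3807) = -1398/((8 - 52*√2*(2 - I) + 4*(2 - I)²) - 3807) = -1398/((8 + 4*(2 - I)² - 52*√2*(2 - I)) - 3807) = -1398/(-3799 + 4*(2 - I)² - 52*√2*(2 - I))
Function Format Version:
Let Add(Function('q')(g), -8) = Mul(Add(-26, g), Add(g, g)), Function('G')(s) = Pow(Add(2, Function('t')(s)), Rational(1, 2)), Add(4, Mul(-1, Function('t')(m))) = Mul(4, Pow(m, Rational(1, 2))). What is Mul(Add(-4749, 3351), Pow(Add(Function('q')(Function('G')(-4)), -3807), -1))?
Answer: Mul(1398, Pow(Add(3787, Mul(16, I), Mul(52, Pow(2, Rational(1, 2)), Add(2, Mul(-1, I)))), -1)) ≈ Add(0.35528, Mul(0.0051963, I))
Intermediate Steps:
Function('t')(m) = Add(4, Mul(-4, Pow(m, Rational(1, 2)))) (Function('t')(m) = Add(4, Mul(-1, Mul(4, Pow(m, Rational(1, 2))))) = Add(4, Mul(-4, Pow(m, Rational(1, 2)))))
Function('G')(s) = Pow(Add(6, Mul(-4, Pow(s, Rational(1, 2)))), Rational(1, 2)) (Function('G')(s) = Pow(Add(2, Add(4, Mul(-4, Pow(s, Rational(1, 2))))), Rational(1, 2)) = Pow(Add(6, Mul(-4, Pow(s, Rational(1, 2)))), Rational(1, 2)))
Function('q')(g) = Add(8, Mul(2, g, Add(-26, g))) (Function('q')(g) = Add(8, Mul(Add(-26, g), Add(g, g))) = Add(8, Mul(Add(-26, g), Mul(2, g))) = Add(8, Mul(2, g, Add(-26, g))))
Mul(Add(-4749, 3351), Pow(Add(Function('q')(Function('G')(-4)), -3807), -1)) = Mul(Add(-4749, 3351), Pow(Add(Add(8, Mul(-52, Pow(Add(6, Mul(-4, Pow(-4, Rational(1, 2)))), Rational(1, 2))), Mul(2, Pow(Pow(Add(6, Mul(-4, Pow(-4, Rational(1, 2)))), Rational(1, 2)), 2))), -3807), -1)) = Mul(-1398, Pow(Add(Add(8, Mul(-52, Pow(Add(6, Mul(-4, Mul(2, I))), Rational(1, 2))), Mul(2, Pow(Pow(Add(6, Mul(-4, Mul(2, I))), Rational(1, 2)), 2))), -3807), -1)) = Mul(-1398, Pow(Add(Add(8, Mul(-52, Pow(Add(6, Mul(-8, I)), Rational(1, 2))), Mul(2, Pow(Pow(Add(6, Mul(-8, I)), Rational(1, 2)), 2))), -3807), -1)) = Mul(-1398, Pow(Add(Add(8, Mul(-52, Mul(Pow(2, Rational(1, 2)), Add(2, Mul(-1, I)))), Mul(2, Pow(Mul(Pow(2, Rational(1, 2)), Add(2, Mul(-1, I))), 2))), -3807), -1)) = Mul(-1398, Pow(Add(Add(8, Mul(-52, Pow(2, Rational(1, 2)), Add(2, Mul(-1, I))), Mul(2, Mul(2, Pow(Add(2, Mul(-1, I)), 2)))), -3807), -1)) = Mul(-1398, Pow(Add(Add(8, Mul(-52, Pow(2, Rational(1, 2)), Add(2, Mul(-1, I))), Mul(4, Pow(Add(2, Mul(-1, I)), 2))), -3807), -1)) = Mul(-1398, Pow(Add(Add(8, Mul(4, Pow(Add(2, Mul(-1, I)), 2)), Mul(-52, Pow(2, Rational(1, 2)), Add(2, Mul(-1, I)))), -3807), -1)) = Mul(-1398, Pow(Add(-3799, Mul(4, Pow(Add(2, Mul(-1, I)), 2)), Mul(-52, Pow(2, Rational(1, 2)), Add(2, Mul(-1, I)))), -1))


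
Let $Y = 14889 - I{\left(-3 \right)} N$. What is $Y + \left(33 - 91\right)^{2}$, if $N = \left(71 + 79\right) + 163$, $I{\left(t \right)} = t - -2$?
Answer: $18566$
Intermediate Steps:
$I{\left(t \right)} = 2 + t$ ($I{\left(t \right)} = t + 2 = 2 + t$)
$N = 313$ ($N = 150 + 163 = 313$)
$Y = 15202$ ($Y = 14889 - \left(2 - 3\right) 313 = 14889 - \left(-1\right) 313 = 14889 - -313 = 14889 + 313 = 15202$)
$Y + \left(33 - 91\right)^{2} = 15202 + \left(33 - 91\right)^{2} = 15202 + \left(-58\right)^{2} = 15202 + 3364 = 18566$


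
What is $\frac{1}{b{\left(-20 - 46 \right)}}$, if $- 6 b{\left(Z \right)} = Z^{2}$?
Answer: $- \frac{1}{726} \approx -0.0013774$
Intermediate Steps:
$b{\left(Z \right)} = - \frac{Z^{2}}{6}$
$\frac{1}{b{\left(-20 - 46 \right)}} = \frac{1}{\left(- \frac{1}{6}\right) \left(-20 - 46\right)^{2}} = \frac{1}{\left(- \frac{1}{6}\right) \left(-66\right)^{2}} = \frac{1}{\left(- \frac{1}{6}\right) 4356} = \frac{1}{-726} = - \frac{1}{726}$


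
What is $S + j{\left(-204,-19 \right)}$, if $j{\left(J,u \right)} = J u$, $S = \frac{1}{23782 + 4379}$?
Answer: $\frac{109152037}{28161} \approx 3876.0$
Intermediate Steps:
$S = \frac{1}{28161} \approx 3.551 \cdot 10^{-5}$
$S + j{\left(-204,-19 \right)} = \frac{1}{28161} - -3876 = \frac{1}{28161} + 3876 = \frac{109152037}{28161}$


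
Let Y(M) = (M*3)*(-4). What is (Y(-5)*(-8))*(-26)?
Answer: 12480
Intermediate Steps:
Y(M) = -12*M (Y(M) = (3*M)*(-4) = -12*M)
(Y(-5)*(-8))*(-26) = (-12*(-5)*(-8))*(-26) = (60*(-8))*(-26) = -480*(-26) = 12480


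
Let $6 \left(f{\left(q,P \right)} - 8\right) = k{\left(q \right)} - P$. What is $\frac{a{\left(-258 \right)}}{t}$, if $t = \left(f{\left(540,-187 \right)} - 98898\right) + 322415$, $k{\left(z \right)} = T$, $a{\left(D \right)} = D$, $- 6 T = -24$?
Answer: $- \frac{1548}{1341341} \approx -0.0011541$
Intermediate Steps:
$T = 4$ ($T = \left(- \frac{1}{6}\right) \left(-24\right) = 4$)
$k{\left(z \right)} = 4$
$f{\left(q,P \right)} = \frac{26}{3} - \frac{P}{6}$ ($f{\left(q,P \right)} = 8 + \frac{4 - P}{6} = 8 - \left(- \frac{2}{3} + \frac{P}{6}\right) = \frac{26}{3} - \frac{P}{6}$)
$t = \frac{1341341}{6}$ ($t = \left(\left(\frac{26}{3} - - \frac{187}{6}\right) - 98898\right) + 322415 = \left(\left(\frac{26}{3} + \frac{187}{6}\right) - 98898\right) + 322415 = \left(\frac{239}{6} - 98898\right) + 322415 = - \frac{593149}{6} + 322415 = \frac{1341341}{6} \approx 2.2356 \cdot 10^{5}$)
$\frac{a{\left(-258 \right)}}{t} = - \frac{258}{\frac{1341341}{6}} = \left(-258\right) \frac{6}{1341341} = - \frac{1548}{1341341}$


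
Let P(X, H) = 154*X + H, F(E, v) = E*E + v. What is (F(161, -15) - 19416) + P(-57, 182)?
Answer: -2106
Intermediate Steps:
F(E, v) = v + E**2 (F(E, v) = E**2 + v = v + E**2)
P(X, H) = H + 154*X
(F(161, -15) - 19416) + P(-57, 182) = ((-15 + 161**2) - 19416) + (182 + 154*(-57)) = ((-15 + 25921) - 19416) + (182 - 8778) = (25906 - 19416) - 8596 = 6490 - 8596 = -2106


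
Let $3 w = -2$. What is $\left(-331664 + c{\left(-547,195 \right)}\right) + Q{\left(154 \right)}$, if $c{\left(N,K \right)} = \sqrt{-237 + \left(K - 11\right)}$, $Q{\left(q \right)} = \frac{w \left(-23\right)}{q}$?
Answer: $- \frac{76614361}{231} + i \sqrt{53} \approx -3.3166 \cdot 10^{5} + 7.2801 i$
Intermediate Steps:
$w = - \frac{2}{3}$ ($w = \frac{1}{3} \left(-2\right) = - \frac{2}{3} \approx -0.66667$)
$Q{\left(q \right)} = \frac{46}{3 q}$ ($Q{\left(q \right)} = \frac{\left(- \frac{2}{3}\right) \left(-23\right)}{q} = \frac{46}{3 q}$)
$c{\left(N,K \right)} = \sqrt{-248 + K}$ ($c{\left(N,K \right)} = \sqrt{-237 + \left(K - 11\right)} = \sqrt{-237 + \left(-11 + K\right)} = \sqrt{-248 + K}$)
$\left(-331664 + c{\left(-547,195 \right)}\right) + Q{\left(154 \right)} = \left(-331664 + \sqrt{-248 + 195}\right) + \frac{46}{3 \cdot 154} = \left(-331664 + \sqrt{-53}\right) + \frac{46}{3} \cdot \frac{1}{154} = \left(-331664 + i \sqrt{53}\right) + \frac{23}{231} = - \frac{76614361}{231} + i \sqrt{53}$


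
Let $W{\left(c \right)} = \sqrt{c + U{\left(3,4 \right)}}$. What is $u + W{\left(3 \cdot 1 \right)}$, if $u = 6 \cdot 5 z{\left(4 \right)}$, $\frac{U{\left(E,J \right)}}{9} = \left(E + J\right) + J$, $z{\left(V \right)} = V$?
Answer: $120 + \sqrt{102} \approx 130.1$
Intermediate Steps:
$U{\left(E,J \right)} = 9 E + 18 J$ ($U{\left(E,J \right)} = 9 \left(\left(E + J\right) + J\right) = 9 \left(E + 2 J\right) = 9 E + 18 J$)
$u = 120$ ($u = 6 \cdot 5 \cdot 4 = 30 \cdot 4 = 120$)
$W{\left(c \right)} = \sqrt{99 + c}$ ($W{\left(c \right)} = \sqrt{c + \left(9 \cdot 3 + 18 \cdot 4\right)} = \sqrt{c + \left(27 + 72\right)} = \sqrt{c + 99} = \sqrt{99 + c}$)
$u + W{\left(3 \cdot 1 \right)} = 120 + \sqrt{99 + 3 \cdot 1} = 120 + \sqrt{99 + 3} = 120 + \sqrt{102}$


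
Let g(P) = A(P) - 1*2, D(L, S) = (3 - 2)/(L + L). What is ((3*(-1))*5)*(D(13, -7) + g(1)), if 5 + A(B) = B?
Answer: 2325/26 ≈ 89.423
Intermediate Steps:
A(B) = -5 + B
D(L, S) = 1/(2*L)
g(P) = -7 + P (g(P) = (-5 + P) - 1*2 = (-5 + P) - 2 = -7 + P)
((3*(-1))*5)*(D(13, -7) + g(1)) = ((3*(-1))*5)*((½)/13 + (-7 + 1)) = (-3*5)*((½)*(1/13) - 6) = -15*(1/26 - 6) = -15*(-155/26) = 2325/26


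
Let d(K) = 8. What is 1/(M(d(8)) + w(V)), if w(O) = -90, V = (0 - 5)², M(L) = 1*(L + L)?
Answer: -1/74 ≈ -0.013514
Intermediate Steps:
M(L) = 2*L (M(L) = 1*(2*L) = 2*L)
V = 25 (V = (-5)² = 25)
1/(M(d(8)) + w(V)) = 1/(2*8 - 90) = 1/(16 - 90) = 1/(-74) = -1/74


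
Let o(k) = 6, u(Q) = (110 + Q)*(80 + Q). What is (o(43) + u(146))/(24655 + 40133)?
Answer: 28931/32394 ≈ 0.89310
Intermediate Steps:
u(Q) = (80 + Q)*(110 + Q)
(o(43) + u(146))/(24655 + 40133) = (6 + (8800 + 146**2 + 190*146))/(24655 + 40133) = (6 + (8800 + 21316 + 27740))/64788 = (6 + 57856)*(1/64788) = 57862*(1/64788) = 28931/32394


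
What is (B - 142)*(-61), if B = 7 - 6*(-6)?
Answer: 6039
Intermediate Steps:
B = 43 (B = 7 + 36 = 43)
(B - 142)*(-61) = (43 - 142)*(-61) = -99*(-61) = 6039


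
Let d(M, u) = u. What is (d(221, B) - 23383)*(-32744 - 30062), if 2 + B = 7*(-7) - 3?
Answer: 1471984222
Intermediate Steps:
B = -54 (B = -2 + (7*(-7) - 3) = -2 + (-49 - 3) = -2 - 52 = -54)
(d(221, B) - 23383)*(-32744 - 30062) = (-54 - 23383)*(-32744 - 30062) = -23437*(-62806) = 1471984222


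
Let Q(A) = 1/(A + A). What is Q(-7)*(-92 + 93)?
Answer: -1/14 ≈ -0.071429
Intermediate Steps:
Q(A) = 1/(2*A)
Q(-7)*(-92 + 93) = ((½)/(-7))*(-92 + 93) = ((½)*(-⅐))*1 = -1/14*1 = -1/14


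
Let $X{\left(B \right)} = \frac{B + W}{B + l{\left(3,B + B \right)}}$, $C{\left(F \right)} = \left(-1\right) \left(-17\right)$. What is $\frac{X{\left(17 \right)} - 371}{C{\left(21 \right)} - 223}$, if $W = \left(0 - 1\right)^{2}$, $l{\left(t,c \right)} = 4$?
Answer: $\frac{2591}{1442} \approx 1.7968$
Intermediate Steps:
$W = 1$ ($W = \left(-1\right)^{2} = 1$)
$C{\left(F \right)} = 17$
$X{\left(B \right)} = \frac{1 + B}{4 + B}$ ($X{\left(B \right)} = \frac{B + 1}{B + 4} = \frac{1 + B}{4 + B}$)
$\frac{X{\left(17 \right)} - 371}{C{\left(21 \right)} - 223} = \frac{\frac{1 + 17}{4 + 17} - 371}{17 - 223} = \frac{\frac{1}{21} \cdot 18 - 371}{-206} = \left(\frac{1}{21} \cdot 18 - 371\right) \left(- \frac{1}{206}\right) = \left(\frac{6}{7} - 371\right) \left(- \frac{1}{206}\right) = \left(- \frac{2591}{7}\right) \left(- \frac{1}{206}\right) = \frac{2591}{1442}$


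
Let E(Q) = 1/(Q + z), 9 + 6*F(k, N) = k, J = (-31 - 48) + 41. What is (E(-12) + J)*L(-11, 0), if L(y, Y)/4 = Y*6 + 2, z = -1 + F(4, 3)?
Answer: -25280/83 ≈ -304.58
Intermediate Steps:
J = -38 (J = -79 + 41 = -38)
F(k, N) = -3/2 + k/6
z = -11/6 (z = -1 + (-3/2 + (⅙)*4) = -1 + (-3/2 + ⅔) = -1 - ⅚ = -11/6 ≈ -1.8333)
E(Q) = 1/(-11/6 + Q) (E(Q) = 1/(Q - 11/6) = 1/(-11/6 + Q))
L(y, Y) = 8 + 24*Y (L(y, Y) = 4*(Y*6 + 2) = 4*(6*Y + 2) = 4*(2 + 6*Y) = 8 + 24*Y)
(E(-12) + J)*L(-11, 0) = (6/(-11 + 6*(-12)) - 38)*(8 + 24*0) = (6/(-11 - 72) - 38)*(8 + 0) = (6/(-83) - 38)*8 = (6*(-1/83) - 38)*8 = (-6/83 - 38)*8 = -3160/83*8 = -25280/83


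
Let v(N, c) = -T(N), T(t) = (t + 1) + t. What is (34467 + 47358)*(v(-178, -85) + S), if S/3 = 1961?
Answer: 510424350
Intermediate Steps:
S = 5883 (S = 3*1961 = 5883)
T(t) = 1 + 2*t (T(t) = (1 + t) + t = 1 + 2*t)
v(N, c) = -1 - 2*N (v(N, c) = -(1 + 2*N) = -1 - 2*N)
(34467 + 47358)*(v(-178, -85) + S) = (34467 + 47358)*((-1 - 2*(-178)) + 5883) = 81825*((-1 + 356) + 5883) = 81825*(355 + 5883) = 81825*6238 = 510424350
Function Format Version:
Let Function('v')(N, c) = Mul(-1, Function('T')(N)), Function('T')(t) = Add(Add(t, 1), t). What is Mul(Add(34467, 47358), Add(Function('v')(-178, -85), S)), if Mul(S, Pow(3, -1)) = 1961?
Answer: 510424350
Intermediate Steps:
S = 5883 (S = Mul(3, 1961) = 5883)
Function('T')(t) = Add(1, Mul(2, t)) (Function('T')(t) = Add(Add(1, t), t) = Add(1, Mul(2, t)))
Function('v')(N, c) = Add(-1, Mul(-2, N)) (Function('v')(N, c) = Mul(-1, Add(1, Mul(2, N))) = Add(-1, Mul(-2, N)))
Mul(Add(34467, 47358), Add(Function('v')(-178, -85), S)) = Mul(Add(34467, 47358), Add(Add(-1, Mul(-2, -178)), 5883)) = Mul(81825, Add(Add(-1, 356), 5883)) = Mul(81825, Add(355, 5883)) = Mul(81825, 6238) = 510424350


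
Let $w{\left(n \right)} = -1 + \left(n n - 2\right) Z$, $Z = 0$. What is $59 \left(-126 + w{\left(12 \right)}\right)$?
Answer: $-7493$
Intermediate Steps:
$w{\left(n \right)} = -1$ ($w{\left(n \right)} = -1 + \left(n n - 2\right) 0 = -1 + \left(n^{2} - 2\right) 0 = -1 + \left(-2 + n^{2}\right) 0 = -1 + 0 = -1$)
$59 \left(-126 + w{\left(12 \right)}\right) = 59 \left(-126 - 1\right) = 59 \left(-127\right) = -7493$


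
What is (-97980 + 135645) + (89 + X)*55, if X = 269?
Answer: 57355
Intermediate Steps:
(-97980 + 135645) + (89 + X)*55 = (-97980 + 135645) + (89 + 269)*55 = 37665 + 358*55 = 37665 + 19690 = 57355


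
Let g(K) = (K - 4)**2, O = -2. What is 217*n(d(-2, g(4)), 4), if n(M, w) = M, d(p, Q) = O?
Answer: -434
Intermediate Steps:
g(K) = (-4 + K)**2
d(p, Q) = -2
217*n(d(-2, g(4)), 4) = 217*(-2) = -434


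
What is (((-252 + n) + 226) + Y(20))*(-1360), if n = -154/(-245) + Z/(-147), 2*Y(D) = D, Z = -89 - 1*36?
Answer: 2903056/147 ≈ 19749.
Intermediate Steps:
Z = -125 (Z = -89 - 36 = -125)
Y(D) = D/2
n = 1087/735 (n = -154/(-245) - 125/(-147) = -154*(-1/245) - 125*(-1/147) = 22/35 + 125/147 = 1087/735 ≈ 1.4789)
(((-252 + n) + 226) + Y(20))*(-1360) = (((-252 + 1087/735) + 226) + (1/2)*20)*(-1360) = ((-184133/735 + 226) + 10)*(-1360) = (-18023/735 + 10)*(-1360) = -10673/735*(-1360) = 2903056/147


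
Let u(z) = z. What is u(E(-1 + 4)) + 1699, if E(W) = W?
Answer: 1702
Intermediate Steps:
u(E(-1 + 4)) + 1699 = (-1 + 4) + 1699 = 3 + 1699 = 1702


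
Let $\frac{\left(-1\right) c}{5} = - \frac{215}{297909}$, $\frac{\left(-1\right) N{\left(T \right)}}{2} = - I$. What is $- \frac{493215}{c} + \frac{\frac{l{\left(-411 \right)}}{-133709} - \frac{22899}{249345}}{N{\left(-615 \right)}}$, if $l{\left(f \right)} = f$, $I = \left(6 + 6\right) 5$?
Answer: $- \frac{1959481628020854174989}{14336058360150} \approx -1.3668 \cdot 10^{8}$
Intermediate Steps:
$I = 60$ ($I = 12 \cdot 5 = 60$)
$N{\left(T \right)} = 120$ ($N{\left(T \right)} = - 2 \left(\left(-1\right) 60\right) = \left(-2\right) \left(-60\right) = 120$)
$c = \frac{1075}{297909}$ ($c = - 5 \left(- \frac{215}{297909}\right) = - 5 \left(\left(-215\right) \frac{1}{297909}\right) = \left(-5\right) \left(- \frac{215}{297909}\right) = \frac{1075}{297909} \approx 0.0036085$)
$- \frac{493215}{c} + \frac{\frac{l{\left(-411 \right)}}{-133709} - \frac{22899}{249345}}{N{\left(-615 \right)}} = - \frac{493215}{\frac{1075}{297909}} + \frac{- \frac{411}{-133709} - \frac{22899}{249345}}{120} = \left(-493215\right) \frac{297909}{1075} + \left(\left(-411\right) \left(- \frac{1}{133709}\right) - \frac{7633}{83115}\right) \frac{1}{120} = - \frac{29386637487}{215} + \left(\frac{411}{133709} - \frac{7633}{83115}\right) \frac{1}{120} = - \frac{29386637487}{215} - \frac{246610133}{333396706050} = - \frac{1959481628020854174989}{14336058360150}$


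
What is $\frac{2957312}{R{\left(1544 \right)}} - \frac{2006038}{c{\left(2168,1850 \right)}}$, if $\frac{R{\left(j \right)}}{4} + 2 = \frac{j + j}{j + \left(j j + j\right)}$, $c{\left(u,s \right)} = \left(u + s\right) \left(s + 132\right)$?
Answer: $- \frac{2275624132784227}{6151939710} \approx -3.699 \cdot 10^{5}$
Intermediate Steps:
$c{\left(u,s \right)} = \left(132 + s\right) \left(s + u\right)$ ($c{\left(u,s \right)} = \left(s + u\right) \left(132 + s\right) = \left(132 + s\right) \left(s + u\right)$)
$R{\left(j \right)} = -8 + \frac{8 j}{j^{2} + 2 j}$ ($R{\left(j \right)} = -8 + 4 \frac{j + j}{j + \left(j j + j\right)} = -8 + 4 \frac{2 j}{j + \left(j^{2} + j\right)} = -8 + 4 \frac{2 j}{j + \left(j + j^{2}\right)} = -8 + 4 \frac{2 j}{j^{2} + 2 j} = -8 + \frac{8 j}{j^{2} + 2 j}$)
$\frac{2957312}{R{\left(1544 \right)}} - \frac{2006038}{c{\left(2168,1850 \right)}} = \frac{2957312}{8 \frac{1}{2 + 1544} \left(-1 - 1544\right)} - \frac{2006038}{1850^{2} + 132 \cdot 1850 + 132 \cdot 2168 + 1850 \cdot 2168} = \frac{2957312}{8 \cdot \frac{1}{1546} \left(-1 - 1544\right)} - \frac{2006038}{3422500 + 244200 + 286176 + 4010800} = \frac{2957312}{8 \cdot \frac{1}{1546} \left(-1545\right)} - \frac{2006038}{7963676} = \frac{2957312}{- \frac{6180}{773}} - \frac{1003019}{3981838} = 2957312 \left(- \frac{773}{6180}\right) - \frac{1003019}{3981838} = - \frac{571500544}{1545} - \frac{1003019}{3981838} = - \frac{2275624132784227}{6151939710}$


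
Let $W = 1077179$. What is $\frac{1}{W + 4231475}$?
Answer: $\frac{1}{5308654} \approx 1.8837 \cdot 10^{-7}$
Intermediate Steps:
$\frac{1}{W + 4231475} = \frac{1}{1077179 + 4231475} = \frac{1}{5308654}$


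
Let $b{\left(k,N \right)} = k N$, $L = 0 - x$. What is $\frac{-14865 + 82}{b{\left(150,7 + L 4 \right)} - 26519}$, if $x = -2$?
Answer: $\frac{14783}{24269} \approx 0.60913$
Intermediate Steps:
$L = 2$ ($L = 0 - -2 = 0 + 2 = 2$)
$b{\left(k,N \right)} = N k$
$\frac{-14865 + 82}{b{\left(150,7 + L 4 \right)} - 26519} = \frac{-14865 + 82}{\left(7 + 2 \cdot 4\right) 150 - 26519} = - \frac{14783}{\left(7 + 8\right) 150 - 26519} = - \frac{14783}{15 \cdot 150 - 26519} = - \frac{14783}{2250 - 26519} = - \frac{14783}{-24269} = \left(-14783\right) \left(- \frac{1}{24269}\right) = \frac{14783}{24269}$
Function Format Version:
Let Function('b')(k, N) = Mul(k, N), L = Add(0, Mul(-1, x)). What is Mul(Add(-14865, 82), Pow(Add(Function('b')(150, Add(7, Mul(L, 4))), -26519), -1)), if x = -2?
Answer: Rational(14783, 24269) ≈ 0.60913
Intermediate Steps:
L = 2 (L = Add(0, Mul(-1, -2)) = Add(0, 2) = 2)
Function('b')(k, N) = Mul(N, k)
Mul(Add(-14865, 82), Pow(Add(Function('b')(150, Add(7, Mul(L, 4))), -26519), -1)) = Mul(Add(-14865, 82), Pow(Add(Mul(Add(7, Mul(2, 4)), 150), -26519), -1)) = Mul(-14783, Pow(Add(Mul(Add(7, 8), 150), -26519), -1)) = Mul(-14783, Pow(Add(Mul(15, 150), -26519), -1)) = Mul(-14783, Pow(Add(2250, -26519), -1)) = Mul(-14783, Pow(-24269, -1)) = Mul(-14783, Rational(-1, 24269)) = Rational(14783, 24269)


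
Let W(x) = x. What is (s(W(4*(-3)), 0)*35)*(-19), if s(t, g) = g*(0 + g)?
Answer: 0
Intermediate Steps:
s(t, g) = g**2 (s(t, g) = g*g = g**2)
(s(W(4*(-3)), 0)*35)*(-19) = (0**2*35)*(-19) = (0*35)*(-19) = 0*(-19) = 0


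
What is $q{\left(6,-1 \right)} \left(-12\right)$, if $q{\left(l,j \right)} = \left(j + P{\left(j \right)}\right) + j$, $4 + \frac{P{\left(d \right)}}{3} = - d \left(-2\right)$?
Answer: $240$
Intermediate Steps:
$P{\left(d \right)} = -12 + 6 d$ ($P{\left(d \right)} = -12 + 3 - d \left(-2\right) = -12 + 3 \cdot 2 d = -12 + 6 d$)
$q{\left(l,j \right)} = -12 + 8 j$ ($q{\left(l,j \right)} = \left(j + \left(-12 + 6 j\right)\right) + j = \left(-12 + 7 j\right) + j = -12 + 8 j$)
$q{\left(6,-1 \right)} \left(-12\right) = \left(-12 + 8 \left(-1\right)\right) \left(-12\right) = \left(-12 - 8\right) \left(-12\right) = \left(-20\right) \left(-12\right) = 240$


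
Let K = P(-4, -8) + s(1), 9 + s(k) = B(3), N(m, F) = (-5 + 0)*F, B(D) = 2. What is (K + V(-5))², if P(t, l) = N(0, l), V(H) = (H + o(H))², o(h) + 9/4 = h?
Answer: 8579041/256 ≈ 33512.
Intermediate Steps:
o(h) = -9/4 + h
N(m, F) = -5*F
V(H) = (-9/4 + 2*H)² (V(H) = (H + (-9/4 + H))² = (-9/4 + 2*H)²)
P(t, l) = -5*l
s(k) = -7 (s(k) = -9 + 2 = -7)
K = 33 (K = -5*(-8) - 7 = 40 - 7 = 33)
(K + V(-5))² = (33 + (-9 + 8*(-5))²/16)² = (33 + (-9 - 40)²/16)² = (33 + (1/16)*(-49)²)² = (33 + (1/16)*2401)² = (33 + 2401/16)² = (2929/16)² = 8579041/256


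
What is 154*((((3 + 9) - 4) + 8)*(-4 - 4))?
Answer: -19712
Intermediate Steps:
154*((((3 + 9) - 4) + 8)*(-4 - 4)) = 154*(((12 - 4) + 8)*(-8)) = 154*((8 + 8)*(-8)) = 154*(16*(-8)) = 154*(-128) = -19712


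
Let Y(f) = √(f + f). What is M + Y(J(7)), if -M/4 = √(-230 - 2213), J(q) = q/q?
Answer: √2 - 4*I*√2443 ≈ 1.4142 - 197.71*I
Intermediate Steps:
J(q) = 1
Y(f) = √2*√f (Y(f) = √(2*f) = √2*√f)
M = -4*I*√2443 (M = -4*√(-230 - 2213) = -4*I*√2443 ≈ -197.71*I)
M + Y(J(7)) = -4*I*√2443 + √2*√1 = -4*I*√2443 + √2*1 = -4*I*√2443 + √2 = √2 - 4*I*√2443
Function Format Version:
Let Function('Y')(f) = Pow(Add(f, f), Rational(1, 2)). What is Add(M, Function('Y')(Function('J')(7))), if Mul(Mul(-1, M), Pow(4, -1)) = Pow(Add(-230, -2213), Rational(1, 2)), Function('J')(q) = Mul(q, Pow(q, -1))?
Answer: Add(Pow(2, Rational(1, 2)), Mul(-4, I, Pow(2443, Rational(1, 2)))) ≈ Add(1.4142, Mul(-197.71, I))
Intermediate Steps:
Function('J')(q) = 1
Function('Y')(f) = Mul(Pow(2, Rational(1, 2)), Pow(f, Rational(1, 2))) (Function('Y')(f) = Pow(Mul(2, f), Rational(1, 2)) = Mul(Pow(2, Rational(1, 2)), Pow(f, Rational(1, 2))))
M = Mul(-4, I, Pow(2443, Rational(1, 2))) (M = Mul(-4, Pow(Add(-230, -2213), Rational(1, 2))) = Mul(-4, Pow(-2443, Rational(1, 2))) = Mul(-4, Mul(I, Pow(2443, Rational(1, 2)))) = Mul(-4, I, Pow(2443, Rational(1, 2))) ≈ Mul(-197.71, I))
Add(M, Function('Y')(Function('J')(7))) = Add(Mul(-4, I, Pow(2443, Rational(1, 2))), Mul(Pow(2, Rational(1, 2)), Pow(1, Rational(1, 2)))) = Add(Mul(-4, I, Pow(2443, Rational(1, 2))), Mul(Pow(2, Rational(1, 2)), 1)) = Add(Mul(-4, I, Pow(2443, Rational(1, 2))), Pow(2, Rational(1, 2))) = Add(Pow(2, Rational(1, 2)), Mul(-4, I, Pow(2443, Rational(1, 2))))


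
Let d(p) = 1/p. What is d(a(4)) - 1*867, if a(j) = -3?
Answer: -2602/3 ≈ -867.33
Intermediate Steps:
d(a(4)) - 1*867 = 1/(-3) - 1*867 = -1/3 - 867 = -2602/3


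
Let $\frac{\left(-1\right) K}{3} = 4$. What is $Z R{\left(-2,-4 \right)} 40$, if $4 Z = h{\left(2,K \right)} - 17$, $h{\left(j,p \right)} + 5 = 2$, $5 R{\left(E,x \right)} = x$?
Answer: $160$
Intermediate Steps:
$K = -12$ ($K = \left(-3\right) 4 = -12$)
$R{\left(E,x \right)} = \frac{x}{5}$
$h{\left(j,p \right)} = -3$ ($h{\left(j,p \right)} = -5 + 2 = -3$)
$Z = -5$ ($Z = \frac{-3 - 17}{4} = \frac{1}{4} \left(-20\right) = -5$)
$Z R{\left(-2,-4 \right)} 40 = - 5 \cdot \frac{1}{5} \left(-4\right) 40 = \left(-5\right) \left(- \frac{4}{5}\right) 40 = 4 \cdot 40 = 160$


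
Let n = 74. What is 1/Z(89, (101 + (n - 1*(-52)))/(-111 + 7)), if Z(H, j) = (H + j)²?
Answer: 10816/81522841 ≈ 0.00013267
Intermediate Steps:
1/Z(89, (101 + (n - 1*(-52)))/(-111 + 7)) = 1/((89 + (101 + (74 - 1*(-52)))/(-111 + 7))²) = 1/((89 + (101 + (74 + 52))/(-104))²) = 1/((89 + (101 + 126)*(-1/104))²) = 1/((89 + 227*(-1/104))²) = 1/((89 - 227/104)²) = 1/((9029/104)²) = 1/(81522841/10816) = 10816/81522841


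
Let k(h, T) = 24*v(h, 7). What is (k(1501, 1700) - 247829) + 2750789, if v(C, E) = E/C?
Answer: 3756943128/1501 ≈ 2.5030e+6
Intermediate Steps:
k(h, T) = 168/h (k(h, T) = 24*(7/h) = 168/h)
(k(1501, 1700) - 247829) + 2750789 = (168/1501 - 247829) + 2750789 = -371991161/1501 + 2750789 = 3756943128/1501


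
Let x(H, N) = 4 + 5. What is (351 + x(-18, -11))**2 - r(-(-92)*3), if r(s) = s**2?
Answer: 53424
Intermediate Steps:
x(H, N) = 9
(351 + x(-18, -11))**2 - r(-(-92)*3) = (351 + 9)**2 - (-(-92)*3)**2 = 360**2 - (-23*(-12))**2 = 129600 - 1*276**2 = 129600 - 1*76176 = 129600 - 76176 = 53424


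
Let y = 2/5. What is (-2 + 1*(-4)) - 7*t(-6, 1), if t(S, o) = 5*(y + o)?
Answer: -55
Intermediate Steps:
y = 2/5 (y = 2*(1/5) = 2/5 ≈ 0.40000)
t(S, o) = 2 + 5*o (t(S, o) = 5*(2/5 + o) = 2 + 5*o)
(-2 + 1*(-4)) - 7*t(-6, 1) = (-2 + 1*(-4)) - 7*(2 + 5*1) = (-2 - 4) - 7*(2 + 5) = -6 - 7*7 = -6 - 49 = -55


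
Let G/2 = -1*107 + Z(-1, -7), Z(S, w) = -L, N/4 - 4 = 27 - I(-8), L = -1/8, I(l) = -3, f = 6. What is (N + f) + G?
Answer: -287/4 ≈ -71.750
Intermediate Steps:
L = -⅛ (L = -1*⅛ = -⅛ ≈ -0.12500)
N = 136 (N = 16 + 4*(27 - 1*(-3)) = 16 + 4*(27 + 3) = 16 + 4*30 = 16 + 120 = 136)
Z(S, w) = ⅛ (Z(S, w) = -1*(-⅛) = ⅛)
G = -855/4 (G = 2*(-1*107 + ⅛) = 2*(-107 + ⅛) = 2*(-855/8) = -855/4 ≈ -213.75)
(N + f) + G = (136 + 6) - 855/4 = 142 - 855/4 = -287/4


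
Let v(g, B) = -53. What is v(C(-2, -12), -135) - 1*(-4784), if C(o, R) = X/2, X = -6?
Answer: 4731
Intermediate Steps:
C(o, R) = -3 (C(o, R) = -6/2 = -6*1/2 = -3)
v(C(-2, -12), -135) - 1*(-4784) = -53 - 1*(-4784) = -53 + 4784 = 4731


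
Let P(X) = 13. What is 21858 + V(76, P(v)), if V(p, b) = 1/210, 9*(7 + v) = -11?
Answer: 4590181/210 ≈ 21858.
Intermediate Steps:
v = -74/9 (v = -7 + (⅑)*(-11) = -7 - 11/9 = -74/9 ≈ -8.2222)
V(p, b) = 1/210
21858 + V(76, P(v)) = 21858 + 1/210 = 4590181/210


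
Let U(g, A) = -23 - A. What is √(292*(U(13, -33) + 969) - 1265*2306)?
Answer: 3*I*√292358 ≈ 1622.1*I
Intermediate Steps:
√(292*(U(13, -33) + 969) - 1265*2306) = √(292*((-23 - 1*(-33)) + 969) - 1265*2306) = √(292*((-23 + 33) + 969) - 2917090) = √(292*(10 + 969) - 2917090) = √(292*979 - 2917090) = √(285868 - 2917090) = √(-2631222) = 3*I*√292358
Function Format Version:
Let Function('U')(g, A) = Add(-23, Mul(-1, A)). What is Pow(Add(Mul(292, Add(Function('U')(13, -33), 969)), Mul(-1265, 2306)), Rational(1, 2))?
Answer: Mul(3, I, Pow(292358, Rational(1, 2))) ≈ Mul(1622.1, I)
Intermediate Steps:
Pow(Add(Mul(292, Add(Function('U')(13, -33), 969)), Mul(-1265, 2306)), Rational(1, 2)) = Pow(Add(Mul(292, Add(Add(-23, Mul(-1, -33)), 969)), Mul(-1265, 2306)), Rational(1, 2)) = Pow(Add(Mul(292, Add(Add(-23, 33), 969)), -2917090), Rational(1, 2)) = Pow(Add(Mul(292, Add(10, 969)), -2917090), Rational(1, 2)) = Pow(Add(Mul(292, 979), -2917090), Rational(1, 2)) = Pow(Add(285868, -2917090), Rational(1, 2)) = Pow(-2631222, Rational(1, 2)) = Mul(3, I, Pow(292358, Rational(1, 2)))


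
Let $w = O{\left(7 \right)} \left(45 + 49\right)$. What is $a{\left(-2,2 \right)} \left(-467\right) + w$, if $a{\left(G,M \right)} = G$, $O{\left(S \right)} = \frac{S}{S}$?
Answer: $1028$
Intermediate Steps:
$O{\left(S \right)} = 1$
$w = 94$ ($w = 1 \left(45 + 49\right) = 1 \cdot 94 = 94$)
$a{\left(-2,2 \right)} \left(-467\right) + w = \left(-2\right) \left(-467\right) + 94 = 934 + 94 = 1028$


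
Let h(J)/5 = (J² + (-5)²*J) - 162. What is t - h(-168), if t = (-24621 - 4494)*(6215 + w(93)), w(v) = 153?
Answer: -185523630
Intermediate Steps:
h(J) = -810 + 5*J² + 125*J (h(J) = 5*((J² + (-5)²*J) - 162) = 5*((J² + 25*J) - 162) = 5*(-162 + J² + 25*J) = -810 + 5*J² + 125*J)
t = -185404320 (t = (-24621 - 4494)*(6215 + 153) = -29115*6368 = -185404320)
t - h(-168) = -185404320 - (-810 + 5*(-168)² + 125*(-168)) = -185404320 - (-810 + 5*28224 - 21000) = -185404320 - (-810 + 141120 - 21000) = -185404320 - 1*119310 = -185404320 - 119310 = -185523630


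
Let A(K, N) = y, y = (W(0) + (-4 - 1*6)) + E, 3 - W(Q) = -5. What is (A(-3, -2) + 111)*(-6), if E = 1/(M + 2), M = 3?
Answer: -3276/5 ≈ -655.20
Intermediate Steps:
W(Q) = 8 (W(Q) = 3 - 1*(-5) = 3 + 5 = 8)
E = 1/5 (E = 1/(3 + 2) = 1/5 ≈ 0.20000)
y = -9/5 (y = (8 + (-4 - 1*6)) + 1/5 = (8 + (-4 - 6)) + 1/5 = (8 - 10) + 1/5 = -2 + 1/5 = -9/5 ≈ -1.8000)
A(K, N) = -9/5
(A(-3, -2) + 111)*(-6) = (-9/5 + 111)*(-6) = (546/5)*(-6) = -3276/5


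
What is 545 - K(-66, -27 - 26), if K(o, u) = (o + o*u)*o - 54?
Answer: 227111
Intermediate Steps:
K(o, u) = -54 + o*(o + o*u) (K(o, u) = o*(o + o*u) - 54 = -54 + o*(o + o*u))
545 - K(-66, -27 - 26) = 545 - (-54 + (-66)² + (-27 - 26)*(-66)²) = 545 - (-54 + 4356 - 53*4356) = 545 - (-54 + 4356 - 230868) = 545 - 1*(-226566) = 545 + 226566 = 227111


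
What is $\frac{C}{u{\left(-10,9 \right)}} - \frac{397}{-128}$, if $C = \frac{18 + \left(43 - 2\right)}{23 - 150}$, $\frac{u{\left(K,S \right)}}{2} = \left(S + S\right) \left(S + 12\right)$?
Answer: $\frac{9527303}{3072384} \approx 3.1009$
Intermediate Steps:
$u{\left(K,S \right)} = 4 S \left(12 + S\right)$ ($u{\left(K,S \right)} = 2 \left(S + S\right) \left(S + 12\right) = 2 \cdot 2 S \left(12 + S\right) = 4 S \left(12 + S\right)$)
$C = - \frac{59}{127}$ ($C = \frac{18 + \left(43 - 2\right)}{-127} = \left(18 + 41\right) \left(- \frac{1}{127}\right) = 59 \left(- \frac{1}{127}\right) = - \frac{59}{127} \approx -0.46457$)
$\frac{C}{u{\left(-10,9 \right)}} - \frac{397}{-128} = - \frac{59}{127 \cdot 4 \cdot 9 \left(12 + 9\right)} - \frac{397}{-128} = - \frac{59}{127 \cdot 4 \cdot 9 \cdot 21} - - \frac{397}{128} = - \frac{59}{127 \cdot 756} + \frac{397}{128} = \left(- \frac{59}{127}\right) \frac{1}{756} + \frac{397}{128} = - \frac{59}{96012} + \frac{397}{128} = \frac{9527303}{3072384}$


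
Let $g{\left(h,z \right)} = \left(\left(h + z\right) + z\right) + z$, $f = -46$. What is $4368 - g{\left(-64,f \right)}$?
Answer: $4570$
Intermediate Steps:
$g{\left(h,z \right)} = h + 3 z$ ($g{\left(h,z \right)} = \left(h + 2 z\right) + z = h + 3 z$)
$4368 - g{\left(-64,f \right)} = 4368 - \left(-64 + 3 \left(-46\right)\right) = 4368 - \left(-64 - 138\right) = 4368 - -202 = 4368 + 202 = 4570$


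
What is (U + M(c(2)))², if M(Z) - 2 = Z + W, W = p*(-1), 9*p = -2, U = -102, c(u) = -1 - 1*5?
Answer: 906304/81 ≈ 11189.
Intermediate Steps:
c(u) = -6 (c(u) = -1 - 5 = -6)
p = -2/9 (p = (⅑)*(-2) = -2/9 ≈ -0.22222)
W = 2/9 (W = -2/9*(-1) = 2/9 ≈ 0.22222)
M(Z) = 20/9 + Z (M(Z) = 2 + (Z + 2/9) = 2 + (2/9 + Z) = 20/9 + Z)
(U + M(c(2)))² = (-102 + (20/9 - 6))² = (-102 - 34/9)² = (-952/9)² = 906304/81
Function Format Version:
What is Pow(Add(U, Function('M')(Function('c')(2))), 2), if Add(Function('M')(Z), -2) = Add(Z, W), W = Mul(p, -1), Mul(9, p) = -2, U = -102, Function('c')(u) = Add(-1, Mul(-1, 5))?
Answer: Rational(906304, 81) ≈ 11189.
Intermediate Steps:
Function('c')(u) = -6 (Function('c')(u) = Add(-1, -5) = -6)
p = Rational(-2, 9) (p = Mul(Rational(1, 9), -2) = Rational(-2, 9) ≈ -0.22222)
W = Rational(2, 9) (W = Mul(Rational(-2, 9), -1) = Rational(2, 9) ≈ 0.22222)
Function('M')(Z) = Add(Rational(20, 9), Z) (Function('M')(Z) = Add(2, Add(Z, Rational(2, 9))) = Add(2, Add(Rational(2, 9), Z)) = Add(Rational(20, 9), Z))
Pow(Add(U, Function('M')(Function('c')(2))), 2) = Pow(Add(-102, Add(Rational(20, 9), -6)), 2) = Pow(Add(-102, Rational(-34, 9)), 2) = Pow(Rational(-952, 9), 2) = Rational(906304, 81)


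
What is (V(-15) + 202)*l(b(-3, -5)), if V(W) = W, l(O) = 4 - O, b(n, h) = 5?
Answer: -187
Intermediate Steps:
(V(-15) + 202)*l(b(-3, -5)) = (-15 + 202)*(4 - 1*5) = 187*(4 - 5) = 187*(-1) = -187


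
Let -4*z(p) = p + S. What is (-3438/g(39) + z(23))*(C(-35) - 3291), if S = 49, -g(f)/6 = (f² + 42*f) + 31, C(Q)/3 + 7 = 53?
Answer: 179238591/3190 ≈ 56188.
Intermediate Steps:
C(Q) = 138 (C(Q) = -21 + 3*53 = -21 + 159 = 138)
g(f) = -186 - 252*f - 6*f² (g(f) = -6*((f² + 42*f) + 31) = -6*(31 + f² + 42*f) = -186 - 252*f - 6*f²)
z(p) = -49/4 - p/4 (z(p) = -(p + 49)/4 = -(49 + p)/4 = -49/4 - p/4)
(-3438/g(39) + z(23))*(C(-35) - 3291) = (-3438/(-186 - 252*39 - 6*39²) + (-49/4 - ¼*23))*(138 - 3291) = (-3438/(-186 - 9828 - 6*1521) + (-49/4 - 23/4))*(-3153) = (-3438/(-186 - 9828 - 9126) - 18)*(-3153) = (-3438/(-19140) - 18)*(-3153) = (-3438*(-1/19140) - 18)*(-3153) = (573/3190 - 18)*(-3153) = -56847/3190*(-3153) = 179238591/3190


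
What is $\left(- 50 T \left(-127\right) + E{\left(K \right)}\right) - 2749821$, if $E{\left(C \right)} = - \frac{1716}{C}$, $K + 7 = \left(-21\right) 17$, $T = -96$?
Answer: $- \frac{23515914}{7} \approx -3.3594 \cdot 10^{6}$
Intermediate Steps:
$K = -364$ ($K = -7 - 357 = -364$)
$\left(- 50 T \left(-127\right) + E{\left(K \right)}\right) - 2749821 = \left(\left(-50\right) \left(-96\right) \left(-127\right) - \frac{1716}{-364}\right) - 2749821 = \left(4800 \left(-127\right) - - \frac{33}{7}\right) - 2749821 = \left(-609600 + \frac{33}{7}\right) - 2749821 = - \frac{4267167}{7} - 2749821 = - \frac{23515914}{7}$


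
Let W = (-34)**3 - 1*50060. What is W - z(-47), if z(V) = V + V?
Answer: -89270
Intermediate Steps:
z(V) = 2*V
W = -89364 (W = -39304 - 50060 = -89364)
W - z(-47) = -89364 - 2*(-47) = -89364 - 1*(-94) = -89364 + 94 = -89270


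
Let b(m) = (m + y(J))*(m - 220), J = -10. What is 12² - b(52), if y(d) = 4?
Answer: 9552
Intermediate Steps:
b(m) = (-220 + m)*(4 + m) (b(m) = (m + 4)*(m - 220) = (4 + m)*(-220 + m) = (-220 + m)*(4 + m))
12² - b(52) = 12² - (-880 + 52² - 216*52) = 144 - (-880 + 2704 - 11232) = 144 - 1*(-9408) = 144 + 9408 = 9552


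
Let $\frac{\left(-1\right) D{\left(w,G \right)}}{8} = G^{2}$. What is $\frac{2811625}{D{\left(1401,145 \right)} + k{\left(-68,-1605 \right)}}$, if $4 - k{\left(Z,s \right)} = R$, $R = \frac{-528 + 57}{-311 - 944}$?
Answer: $- \frac{3528589375}{211086451} \approx -16.716$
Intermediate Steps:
$D{\left(w,G \right)} = - 8 G^{2}$
$R = \frac{471}{1255}$ ($R = - \frac{471}{-1255} = \left(-471\right) \left(- \frac{1}{1255}\right) = \frac{471}{1255} \approx 0.3753$)
$k{\left(Z,s \right)} = \frac{4549}{1255}$ ($k{\left(Z,s \right)} = 4 - \frac{471}{1255} = \frac{4549}{1255}$)
$\frac{2811625}{D{\left(1401,145 \right)} + k{\left(-68,-1605 \right)}} = \frac{2811625}{- 8 \cdot 145^{2} + \frac{4549}{1255}} = \frac{2811625}{\left(-8\right) 21025 + \frac{4549}{1255}} = \frac{2811625}{-168200 + \frac{4549}{1255}} = \frac{2811625}{- \frac{211086451}{1255}} = 2811625 \left(- \frac{1255}{211086451}\right) = - \frac{3528589375}{211086451}$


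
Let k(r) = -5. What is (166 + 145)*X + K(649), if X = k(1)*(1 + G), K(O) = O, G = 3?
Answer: -5571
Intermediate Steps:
X = -20 (X = -5*(1 + 3) = -5*4 = -20)
(166 + 145)*X + K(649) = (166 + 145)*(-20) + 649 = 311*(-20) + 649 = -6220 + 649 = -5571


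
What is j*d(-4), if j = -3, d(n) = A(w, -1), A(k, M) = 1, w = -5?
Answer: -3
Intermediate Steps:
d(n) = 1
j*d(-4) = -3*1 = -3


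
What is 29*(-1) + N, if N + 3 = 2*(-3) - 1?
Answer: -39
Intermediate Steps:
N = -10 (N = -3 + (2*(-3) - 1) = -3 + (-6 - 1) = -3 - 7 = -10)
29*(-1) + N = 29*(-1) - 10 = -29 - 10 = -39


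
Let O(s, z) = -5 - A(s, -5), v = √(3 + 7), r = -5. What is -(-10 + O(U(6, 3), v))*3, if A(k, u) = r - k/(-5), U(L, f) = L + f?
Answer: 177/5 ≈ 35.400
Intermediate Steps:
A(k, u) = -5 + k/5 (A(k, u) = -5 - k/(-5) = -5 - k*(-1)/5 = -5 - (-1)*k/5 = -5 + k/5)
v = √10 ≈ 3.1623
O(s, z) = -s/5 (O(s, z) = -5 - (-5 + s/5) = -5 + (5 - s/5) = -s/5)
-(-10 + O(U(6, 3), v))*3 = -(-10 - (6 + 3)/5)*3 = -(-10 - ⅕*9)*3 = -(-10 - 9/5)*3 = -(-59)*3/5 = -1*(-177/5) = 177/5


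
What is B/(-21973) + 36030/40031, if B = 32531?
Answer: -510561271/879601163 ≈ -0.58045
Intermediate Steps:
B/(-21973) + 36030/40031 = 32531/(-21973) + 36030/40031 = 32531*(-1/21973) + 36030*(1/40031) = -32531/21973 + 36030/40031 = -510561271/879601163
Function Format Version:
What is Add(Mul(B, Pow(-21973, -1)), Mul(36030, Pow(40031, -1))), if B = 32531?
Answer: Rational(-510561271, 879601163) ≈ -0.58045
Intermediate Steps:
Add(Mul(B, Pow(-21973, -1)), Mul(36030, Pow(40031, -1))) = Add(Mul(32531, Pow(-21973, -1)), Mul(36030, Pow(40031, -1))) = Add(Mul(32531, Rational(-1, 21973)), Mul(36030, Rational(1, 40031))) = Add(Rational(-32531, 21973), Rational(36030, 40031)) = Rational(-510561271, 879601163)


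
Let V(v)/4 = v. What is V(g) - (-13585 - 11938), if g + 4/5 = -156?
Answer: 124479/5 ≈ 24896.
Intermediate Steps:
g = -784/5 (g = -⅘ - 156 = -784/5 ≈ -156.80)
V(v) = 4*v
V(g) - (-13585 - 11938) = 4*(-784/5) - (-13585 - 11938) = -3136/5 - 1*(-25523) = -3136/5 + 25523 = 124479/5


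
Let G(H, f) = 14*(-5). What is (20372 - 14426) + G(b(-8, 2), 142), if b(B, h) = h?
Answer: 5876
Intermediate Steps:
G(H, f) = -70
(20372 - 14426) + G(b(-8, 2), 142) = (20372 - 14426) - 70 = 5946 - 70 = 5876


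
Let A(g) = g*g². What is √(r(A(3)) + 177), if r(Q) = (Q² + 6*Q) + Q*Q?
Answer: √1797 ≈ 42.391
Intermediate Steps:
A(g) = g³
r(Q) = 2*Q² + 6*Q (r(Q) = (Q² + 6*Q) + Q² = 2*Q² + 6*Q)
√(r(A(3)) + 177) = √(2*3³*(3 + 3³) + 177) = √(2*27*(3 + 27) + 177) = √(2*27*30 + 177) = √(1620 + 177) = √1797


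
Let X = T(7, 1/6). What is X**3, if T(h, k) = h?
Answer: 343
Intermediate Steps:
X = 7
X**3 = 7**3 = 343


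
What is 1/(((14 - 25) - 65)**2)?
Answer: 1/5776 ≈ 0.00017313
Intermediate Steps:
1/(((14 - 25) - 65)**2) = 1/((-11 - 65)**2) = 1/((-76)**2) = 1/5776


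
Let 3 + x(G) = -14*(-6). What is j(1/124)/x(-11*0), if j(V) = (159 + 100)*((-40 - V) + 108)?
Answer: 2183629/10044 ≈ 217.41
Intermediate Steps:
j(V) = 17612 - 259*V (j(V) = 259*(68 - V) = 17612 - 259*V)
x(G) = 81 (x(G) = -3 - 14*(-6) = -3 + 84 = 81)
j(1/124)/x(-11*0) = (17612 - 259/124)/81 = (17612 - 259*1/124)*(1/81) = (17612 - 259/124)*(1/81) = (2183629/124)*(1/81) = 2183629/10044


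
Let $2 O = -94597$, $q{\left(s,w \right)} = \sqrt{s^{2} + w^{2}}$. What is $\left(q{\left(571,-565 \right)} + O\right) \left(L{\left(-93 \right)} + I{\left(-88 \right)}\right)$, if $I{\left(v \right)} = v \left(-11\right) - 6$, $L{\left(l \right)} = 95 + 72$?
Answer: $- \frac{106800013}{2} + 1129 \sqrt{645266} \approx -5.2493 \cdot 10^{7}$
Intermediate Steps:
$L{\left(l \right)} = 167$
$O = - \frac{94597}{2}$ ($O = \frac{1}{2} \left(-94597\right) = - \frac{94597}{2} \approx -47299.0$)
$I{\left(v \right)} = -6 - 11 v$ ($I{\left(v \right)} = - 11 v - 6 = -6 - 11 v$)
$\left(q{\left(571,-565 \right)} + O\right) \left(L{\left(-93 \right)} + I{\left(-88 \right)}\right) = \left(\sqrt{571^{2} + \left(-565\right)^{2}} - \frac{94597}{2}\right) \left(167 - -962\right) = \left(\sqrt{326041 + 319225} - \frac{94597}{2}\right) \left(167 + \left(-6 + 968\right)\right) = \left(\sqrt{645266} - \frac{94597}{2}\right) \left(167 + 962\right) = \left(- \frac{94597}{2} + \sqrt{645266}\right) 1129 = - \frac{106800013}{2} + 1129 \sqrt{645266}$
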